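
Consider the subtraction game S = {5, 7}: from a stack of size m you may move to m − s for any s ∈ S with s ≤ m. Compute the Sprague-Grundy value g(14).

Grundy values for subtraction set {5, 7}:
k:     0  1  2  3  4  5  6  7  8  9 10 11 12 13 14
g(k):  0  0  0  0  0  1  1  1  1  1  2  2  0  0  0
So g(14) = 0.

0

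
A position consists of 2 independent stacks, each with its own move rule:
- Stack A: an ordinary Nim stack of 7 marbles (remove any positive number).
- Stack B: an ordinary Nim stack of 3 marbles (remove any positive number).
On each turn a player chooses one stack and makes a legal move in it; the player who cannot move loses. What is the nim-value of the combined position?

4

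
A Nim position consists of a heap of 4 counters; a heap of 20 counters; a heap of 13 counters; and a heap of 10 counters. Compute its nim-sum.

23

Nim-sum: 4 ⊕ 20 ⊕ 13 ⊕ 10 = 23.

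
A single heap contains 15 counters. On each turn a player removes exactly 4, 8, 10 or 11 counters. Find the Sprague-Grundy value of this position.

Compute g(0), g(1), … for moves {4, 8, 10, 11}:
k:     0  1  2  3  4  5  6  7  8  9 10 11 12 13 14 15
g(k):  0  0  0  0  1  1  1  1  2  2  2  2  3  3  3  0
So g(15) = 0.

0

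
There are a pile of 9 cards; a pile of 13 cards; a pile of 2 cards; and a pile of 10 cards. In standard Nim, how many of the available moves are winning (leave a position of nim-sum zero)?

Nim-sum: 9 ^ 13 ^ 2 ^ 10 = 12.
The overall nim-sum is X = 12. A pile of size p has a winning move iff p XOR X < p (reduce it to p XOR X).
  9: 9 XOR 12 = 5 < 9 — winning move (to 5).
  13: 13 XOR 12 = 1 < 13 — winning move (to 1).
  2: 2 XOR 12 = 14 ≥ 2 — no move.
  10: 10 XOR 12 = 6 < 10 — winning move (to 6).
That gives 3 winning moves.

3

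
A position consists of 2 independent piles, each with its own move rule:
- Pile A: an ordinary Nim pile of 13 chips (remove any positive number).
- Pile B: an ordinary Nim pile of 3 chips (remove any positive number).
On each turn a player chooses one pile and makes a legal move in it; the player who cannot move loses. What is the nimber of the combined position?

14

Pile A is a plain Nim pile of size 13, so its Grundy value is 13.
Pile B is a plain Nim pile of size 3, so its Grundy value is 3.
The value of a disjunctive sum is the nim-sum of the parts.
Combined value = 13 ⊕ 3 = 14.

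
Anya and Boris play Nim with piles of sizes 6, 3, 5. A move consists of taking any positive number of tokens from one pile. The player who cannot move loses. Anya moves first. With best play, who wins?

Boris wins

Nim-sum: 6 ⊕ 3 ⊕ 5 = 0.
The nim-sum is 0, so this is a P-position: the player to move is in a losing position under optimal play; Anya is about to move from it and so loses — Boris wins.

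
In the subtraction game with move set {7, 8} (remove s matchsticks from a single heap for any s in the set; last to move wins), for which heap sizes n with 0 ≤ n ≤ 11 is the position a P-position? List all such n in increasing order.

0, 1, 2, 3, 4, 5, 6

Compute g(0), g(1), … for moves {7, 8}:
g(0) = mex{} = 0
g(1) = mex{} = 0
g(2) = mex{} = 0
g(3) = mex{} = 0
g(4) = mex{} = 0
g(5) = mex{} = 0
g(6) = mex{} = 0
g(7) = mex{0} = 1
g(8) = mex{0} = 1
g(9) = mex{0} = 1
g(10) = mex{0} = 1
g(11) = mex{0} = 1
The P-positions (g = 0) in 0..11 are 0, 1, 2, 3, 4, 5, 6.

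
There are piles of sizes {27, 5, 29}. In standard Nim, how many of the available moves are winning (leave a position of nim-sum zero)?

In binary:
  11011  (27)
  00101  (5)
  11101  (29)
  -----
  00011  (3)
The overall nim-sum is X = 3. A pile of size p has a winning move iff p XOR X < p (reduce it to p XOR X).
  27: 27 XOR 3 = 24 < 27 — winning move (to 24).
  5: 5 XOR 3 = 6 ≥ 5 — no move.
  29: 29 XOR 3 = 30 ≥ 29 — no move.
That gives 1 winning move.

1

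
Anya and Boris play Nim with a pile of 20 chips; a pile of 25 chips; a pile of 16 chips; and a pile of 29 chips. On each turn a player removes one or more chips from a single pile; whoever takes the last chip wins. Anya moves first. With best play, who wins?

Compute the nim-sum pairwise:
20 ⊕ 25 = 13
13 ⊕ 16 = 29
29 ⊕ 29 = 0
The nim-sum is 0, so this is a P-position: the player to move is in a losing position under optimal play; Anya is about to move from it and so loses — Boris wins.

Boris wins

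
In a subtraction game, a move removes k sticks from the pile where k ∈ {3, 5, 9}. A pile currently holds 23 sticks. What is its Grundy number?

Compute g(0), g(1), … for moves {3, 5, 9}:
k:     0  1  2  3  4  5  6  7  8  9 10 11 12 13 14 15 16 17 18 19 20 21 22 23
g(k):  0  0  0  1  1  1  2  2  0  3  3  1  0  2  0  1  0  1  0  1  0  1  0  1
So g(23) = 1.

1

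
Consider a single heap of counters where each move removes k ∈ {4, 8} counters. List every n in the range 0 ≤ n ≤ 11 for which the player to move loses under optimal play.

0, 1, 2, 3

Build the Grundy sequence with g(k) = mex{g(k−s) : s ∈ {4, 8}, s ≤ k}:
g(0) = mex{} = 0
g(1) = mex{} = 0
g(2) = mex{} = 0
g(3) = mex{} = 0
g(4) = mex{0} = 1
g(5) = mex{0} = 1
g(6) = mex{0} = 1
g(7) = mex{0} = 1
g(8) = mex{0,1} = 2
g(9) = mex{0,1} = 2
g(10) = mex{0,1} = 2
g(11) = mex{0,1} = 2
The P-positions (g = 0) in 0..11 are 0, 1, 2, 3.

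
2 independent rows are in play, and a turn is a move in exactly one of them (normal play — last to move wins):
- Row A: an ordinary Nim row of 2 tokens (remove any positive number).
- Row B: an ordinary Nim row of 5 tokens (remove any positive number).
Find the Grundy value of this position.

Row A is a plain Nim row of size 2, so its Grundy value is 2.
Row B is a plain Nim row of size 5, so its Grundy value is 5.
The value of a disjunctive sum is the nim-sum of the parts.
Combined value = 2 ⊕ 5 = 7.

7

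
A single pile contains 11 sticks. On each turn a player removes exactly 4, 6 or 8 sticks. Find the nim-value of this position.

2

Build the Grundy sequence with g(k) = mex{g(k−s) : s ∈ {4, 6, 8}, s ≤ k}:
g(0) = mex{} = 0
g(1) = mex{} = 0
g(2) = mex{} = 0
g(3) = mex{} = 0
g(4) = mex{0} = 1
g(5) = mex{0} = 1
g(6) = mex{0} = 1
g(7) = mex{0} = 1
g(8) = mex{0,1} = 2
g(9) = mex{0,1} = 2
g(10) = mex{0,1} = 2
g(11) = mex{0,1} = 2
So g(11) = 2.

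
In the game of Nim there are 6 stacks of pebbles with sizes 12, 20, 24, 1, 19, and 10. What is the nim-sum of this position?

Bitwise XOR of the heap sizes:
  01100  (12)
  10100  (20)
  11000  (24)
  00001  (1)
  10011  (19)
  01010  (10)
  -----
  11000  (24)

24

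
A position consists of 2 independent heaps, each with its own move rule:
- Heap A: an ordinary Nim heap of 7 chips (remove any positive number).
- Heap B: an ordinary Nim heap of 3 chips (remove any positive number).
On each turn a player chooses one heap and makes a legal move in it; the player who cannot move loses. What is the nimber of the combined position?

4

Heap A is a plain Nim heap of size 7, so its Grundy value is 7.
Heap B is a plain Nim heap of size 3, so its Grundy value is 3.
The value of a disjunctive sum is the nim-sum of the parts.
Combined value = 7 ⊕ 3 = 4.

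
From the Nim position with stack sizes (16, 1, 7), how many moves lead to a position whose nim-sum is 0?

1

Nim-sum: 16 ^ 1 ^ 7 = 22.
The overall nim-sum is X = 22. A stack of size p has a winning move iff p XOR X < p (reduce it to p XOR X).
  16: 16 XOR 22 = 6 < 16 — winning move (to 6).
  1: 1 XOR 22 = 23 ≥ 1 — no move.
  7: 7 XOR 22 = 17 ≥ 7 — no move.
That gives 1 winning move.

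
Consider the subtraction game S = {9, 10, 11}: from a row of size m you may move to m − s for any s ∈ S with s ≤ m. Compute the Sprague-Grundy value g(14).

Grundy values for subtraction set {9, 10, 11}:
g(0) = mex{} = 0
g(1) = mex{} = 0
g(2) = mex{} = 0
g(3) = mex{} = 0
g(4) = mex{} = 0
g(5) = mex{} = 0
g(6) = mex{} = 0
g(7) = mex{} = 0
g(8) = mex{} = 0
g(9) = mex{0} = 1
g(10) = mex{0} = 1
g(11) = mex{0} = 1
g(12) = mex{0} = 1
g(13) = mex{0} = 1
g(14) = mex{0} = 1
So g(14) = 1.

1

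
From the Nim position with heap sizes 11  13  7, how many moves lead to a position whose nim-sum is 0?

3

In binary:
  1011  (11)
  1101  (13)
  0111  (7)
  ----
  0001  (1)
The overall nim-sum is X = 1. A heap of size p has a winning move iff p XOR X < p (reduce it to p XOR X).
  11: 11 XOR 1 = 10 < 11 — winning move (to 10).
  13: 13 XOR 1 = 12 < 13 — winning move (to 12).
  7: 7 XOR 1 = 6 < 7 — winning move (to 6).
That gives 3 winning moves.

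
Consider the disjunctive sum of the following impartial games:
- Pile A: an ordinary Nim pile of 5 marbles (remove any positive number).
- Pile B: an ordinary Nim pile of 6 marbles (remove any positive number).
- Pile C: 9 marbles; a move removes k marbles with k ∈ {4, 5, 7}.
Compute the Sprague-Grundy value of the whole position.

Pile A is a plain Nim pile of size 5, so its Grundy value is 5.
Pile B is a plain Nim pile of size 6, so its Grundy value is 6.
Build the Grundy sequence for pile C with g(k) = mex{g(k−s) : s ∈ {4, 5, 7}, s ≤ k}:
g(0) = mex{} = 0
g(1) = mex{} = 0
g(2) = mex{} = 0
g(3) = mex{} = 0
g(4) = mex{0} = 1
g(5) = mex{0} = 1
g(6) = mex{0} = 1
g(7) = mex{0} = 1
g(8) = mex{0,1} = 2
g(9) = mex{0,1} = 2
So g(9) = 2.
The value of a disjunctive sum is the nim-sum of the parts.
Combined value = 5 ⊕ 6 ⊕ 2 = 1.

1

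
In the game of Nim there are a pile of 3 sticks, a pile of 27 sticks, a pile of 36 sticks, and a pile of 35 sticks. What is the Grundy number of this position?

31

Nim-sum: 3 XOR 27 XOR 36 XOR 35 = 31.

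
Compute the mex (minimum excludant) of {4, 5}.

0 is not in the set, so the mex is 0.

0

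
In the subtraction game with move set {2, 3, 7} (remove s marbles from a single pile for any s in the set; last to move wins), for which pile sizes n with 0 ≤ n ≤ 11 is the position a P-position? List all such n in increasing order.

0, 1, 5, 6, 10, 11

Build the Grundy sequence with g(k) = mex{g(k−s) : s ∈ {2, 3, 7}, s ≤ k}:
k:     0  1  2  3  4  5  6  7  8  9 10 11
g(k):  0  0  1  1  2  0  0  1  1  2  0  0
The P-positions (g = 0) in 0..11 are 0, 1, 5, 6, 10, 11.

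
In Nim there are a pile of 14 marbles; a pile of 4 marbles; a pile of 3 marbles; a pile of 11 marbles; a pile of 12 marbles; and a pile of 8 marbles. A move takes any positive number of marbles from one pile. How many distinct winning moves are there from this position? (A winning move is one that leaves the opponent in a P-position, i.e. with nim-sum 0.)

Compute the nim-sum pairwise:
14 XOR 4 = 10
10 XOR 3 = 9
9 XOR 11 = 2
2 XOR 12 = 14
14 XOR 8 = 6
The overall nim-sum is X = 6. A pile of size p has a winning move iff p XOR X < p (reduce it to p XOR X).
  14: 14 XOR 6 = 8 < 14 — winning move (to 8).
  4: 4 XOR 6 = 2 < 4 — winning move (to 2).
  3: 3 XOR 6 = 5 ≥ 3 — no move.
  11: 11 XOR 6 = 13 ≥ 11 — no move.
  12: 12 XOR 6 = 10 < 12 — winning move (to 10).
  8: 8 XOR 6 = 14 ≥ 8 — no move.
That gives 3 winning moves.

3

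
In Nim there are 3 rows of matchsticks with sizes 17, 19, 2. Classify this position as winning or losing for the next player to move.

Losing position

Bitwise XOR of the heap sizes:
  10001  (17)
  10011  (19)
  00010  (2)
  -----
  00000  (0)
The nim-sum is 0, so this is a P-position: the player to move is in a losing position under optimal play.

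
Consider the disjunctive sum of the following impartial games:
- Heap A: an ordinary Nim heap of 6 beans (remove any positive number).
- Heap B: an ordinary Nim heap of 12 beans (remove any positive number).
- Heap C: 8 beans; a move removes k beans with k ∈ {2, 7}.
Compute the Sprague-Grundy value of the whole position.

Heap A is a plain Nim heap of size 6, so its Grundy value is 6.
Heap B is a plain Nim heap of size 12, so its Grundy value is 12.
For heap C, compute g(0), g(1), … with moves {2, 7}:
k:     0  1  2  3  4  5  6  7  8
g(k):  0  0  1  1  0  0  1  1  2
So g(8) = 2.
By the Sprague-Grundy theorem, the Grundy value of a sum of independent games is the XOR of the component values.
Combined value = 6 XOR 12 XOR 2 = 8.

8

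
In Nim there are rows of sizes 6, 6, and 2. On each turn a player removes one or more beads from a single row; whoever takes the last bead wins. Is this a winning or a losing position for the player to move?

Winning position

Compute the nim-sum pairwise:
6 XOR 6 = 0
0 XOR 2 = 2
The nim-sum is 2 ≠ 0, so this is an N-position: the player to move can win.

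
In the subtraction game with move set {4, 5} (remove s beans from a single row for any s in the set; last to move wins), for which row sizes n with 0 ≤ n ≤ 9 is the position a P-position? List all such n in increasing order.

0, 1, 2, 3, 9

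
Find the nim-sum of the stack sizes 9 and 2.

11

In binary:
  1001  (9)
  0010  (2)
  ----
  1011  (11)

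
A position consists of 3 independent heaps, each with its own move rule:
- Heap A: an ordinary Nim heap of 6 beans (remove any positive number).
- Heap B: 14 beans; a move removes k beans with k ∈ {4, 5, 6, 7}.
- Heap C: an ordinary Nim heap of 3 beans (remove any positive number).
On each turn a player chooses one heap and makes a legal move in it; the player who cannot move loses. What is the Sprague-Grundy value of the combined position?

Heap A is a plain Nim heap of size 6, so its Grundy value is 6.
For heap B, compute g(0), g(1), … with moves {4, 5, 6, 7}:
k:     0  1  2  3  4  5  6  7  8  9 10 11 12 13 14
g(k):  0  0  0  0  1  1  1  1  2  2  2  0  0  0  0
So g(14) = 0.
Heap C is a plain Nim heap of size 3, so its Grundy value is 3.
By the Sprague-Grundy theorem, the Grundy value of a sum of independent games is the XOR of the component values.
Combined value = 6 ⊕ 0 ⊕ 3 = 5.

5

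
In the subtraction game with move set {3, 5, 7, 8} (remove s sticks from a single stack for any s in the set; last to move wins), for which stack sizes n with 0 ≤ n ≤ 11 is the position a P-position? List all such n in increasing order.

0, 1, 2, 11

Build the Grundy sequence with g(k) = mex{g(k−s) : s ∈ {3, 5, 7, 8}, s ≤ k}:
k:     0  1  2  3  4  5  6  7  8  9 10 11
g(k):  0  0  0  1  1  1  2  2  2  3  3  0
The P-positions (g = 0) in 0..11 are 0, 1, 2, 11.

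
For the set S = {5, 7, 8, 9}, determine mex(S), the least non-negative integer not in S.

0

0 is not in the set, so the mex is 0.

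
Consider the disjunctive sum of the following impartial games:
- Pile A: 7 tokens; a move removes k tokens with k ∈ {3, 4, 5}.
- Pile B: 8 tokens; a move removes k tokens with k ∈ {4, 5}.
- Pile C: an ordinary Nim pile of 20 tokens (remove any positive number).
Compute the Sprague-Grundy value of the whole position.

20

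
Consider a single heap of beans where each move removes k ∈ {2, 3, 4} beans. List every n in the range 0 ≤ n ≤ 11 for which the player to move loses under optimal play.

0, 1, 6, 7

Compute g(0), g(1), … for moves {2, 3, 4}:
k:     0  1  2  3  4  5  6  7  8  9 10 11
g(k):  0  0  1  1  2  2  0  0  1  1  2  2
The P-positions (g = 0) in 0..11 are 0, 1, 6, 7.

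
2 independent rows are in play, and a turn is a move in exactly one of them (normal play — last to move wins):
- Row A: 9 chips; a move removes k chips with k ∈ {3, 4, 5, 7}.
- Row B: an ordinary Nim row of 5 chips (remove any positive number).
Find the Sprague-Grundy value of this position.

6

Grundy values for row A (subtraction set {3, 4, 5, 7}):
g(0) = mex{} = 0
g(1) = mex{} = 0
g(2) = mex{} = 0
g(3) = mex{0} = 1
g(4) = mex{0} = 1
g(5) = mex{0} = 1
g(6) = mex{0,1} = 2
g(7) = mex{0,1} = 2
g(8) = mex{0,1} = 2
g(9) = mex{0,1,2} = 3
So g(9) = 3.
Row B is a plain Nim row of size 5, so its Grundy value is 5.
By the Sprague-Grundy theorem, the Grundy value of a sum of independent games is the XOR of the component values.
Combined value = 3 ⊕ 5 = 6.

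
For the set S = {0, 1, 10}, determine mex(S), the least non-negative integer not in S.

2

The values 0, 1 are all present; 2 is the first non-negative integer missing from the set.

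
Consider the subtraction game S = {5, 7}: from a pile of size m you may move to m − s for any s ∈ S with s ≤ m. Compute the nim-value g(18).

1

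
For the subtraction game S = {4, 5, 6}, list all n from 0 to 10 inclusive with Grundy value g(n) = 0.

Build the Grundy sequence with g(k) = mex{g(k−s) : s ∈ {4, 5, 6}, s ≤ k}:
g(0) = mex{} = 0
g(1) = mex{} = 0
g(2) = mex{} = 0
g(3) = mex{} = 0
g(4) = mex{0} = 1
g(5) = mex{0} = 1
g(6) = mex{0} = 1
g(7) = mex{0} = 1
g(8) = mex{0,1} = 2
g(9) = mex{0,1} = 2
g(10) = mex{1} = 0
The P-positions (g = 0) in 0..10 are 0, 1, 2, 3, 10.

0, 1, 2, 3, 10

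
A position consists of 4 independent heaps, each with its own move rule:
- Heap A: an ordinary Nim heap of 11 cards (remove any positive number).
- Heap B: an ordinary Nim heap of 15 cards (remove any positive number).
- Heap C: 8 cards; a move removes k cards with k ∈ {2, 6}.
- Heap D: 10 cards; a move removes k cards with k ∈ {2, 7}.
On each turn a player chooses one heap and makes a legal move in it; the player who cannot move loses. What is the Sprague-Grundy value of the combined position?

Heap A is a plain Nim heap of size 11, so its Grundy value is 11.
Heap B is a plain Nim heap of size 15, so its Grundy value is 15.
Grundy values for heap C (subtraction set {2, 6}):
g(0) = mex{} = 0
g(1) = mex{} = 0
g(2) = mex{0} = 1
g(3) = mex{0} = 1
g(4) = mex{1} = 0
g(5) = mex{1} = 0
g(6) = mex{0} = 1
g(7) = mex{0} = 1
g(8) = mex{1} = 0
So g(8) = 0.
Grundy values for heap D (subtraction set {2, 7}):
g(0) = mex{} = 0
g(1) = mex{} = 0
g(2) = mex{0} = 1
g(3) = mex{0} = 1
g(4) = mex{1} = 0
g(5) = mex{1} = 0
g(6) = mex{0} = 1
g(7) = mex{0} = 1
g(8) = mex{0,1} = 2
g(9) = mex{1} = 0
g(10) = mex{1,2} = 0
So g(10) = 0.
By the Sprague-Grundy theorem, the Grundy value of a sum of independent games is the XOR of the component values.
Combined value = 11 ⊕ 15 ⊕ 0 ⊕ 0 = 4.

4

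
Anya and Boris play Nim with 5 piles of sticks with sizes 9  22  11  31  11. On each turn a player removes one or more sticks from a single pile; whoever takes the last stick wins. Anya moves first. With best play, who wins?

Nim-sum: 9 ^ 22 ^ 11 ^ 31 ^ 11 = 0.
The nim-sum is 0, so this is a P-position: the player to move is in a losing position under optimal play; Anya is about to move from it and so loses — Boris wins.

Boris wins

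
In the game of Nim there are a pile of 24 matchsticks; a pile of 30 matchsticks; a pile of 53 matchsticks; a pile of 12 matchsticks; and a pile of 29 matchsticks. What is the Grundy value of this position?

34

Write each in binary and XOR column by column:
  011000  (24)
  011110  (30)
  110101  (53)
  001100  (12)
  011101  (29)
  ------
  100010  (34)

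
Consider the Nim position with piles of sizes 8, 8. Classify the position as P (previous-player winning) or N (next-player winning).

Nim-sum: 8 ⊕ 8 = 0.
The nim-sum is 0, so this is a P-position: the player to move is in a losing position under optimal play.

P-position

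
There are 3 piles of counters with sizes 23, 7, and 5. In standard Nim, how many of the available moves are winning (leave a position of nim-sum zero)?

Compute the nim-sum pairwise:
23 ⊕ 7 = 16
16 ⊕ 5 = 21
The overall nim-sum is X = 21. A pile of size p has a winning move iff p XOR X < p (reduce it to p XOR X).
  23: 23 XOR 21 = 2 < 23 — winning move (to 2).
  7: 7 XOR 21 = 18 ≥ 7 — no move.
  5: 5 XOR 21 = 16 ≥ 5 — no move.
That gives 1 winning move.

1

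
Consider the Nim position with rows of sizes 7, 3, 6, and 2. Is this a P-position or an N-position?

Nim-sum: 7 ^ 3 ^ 6 ^ 2 = 0.
The nim-sum is 0, so this is a P-position: the player to move is in a losing position under optimal play.

P-position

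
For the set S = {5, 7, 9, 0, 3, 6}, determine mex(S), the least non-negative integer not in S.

0 is in the set but 1 is not, so the mex is 1.

1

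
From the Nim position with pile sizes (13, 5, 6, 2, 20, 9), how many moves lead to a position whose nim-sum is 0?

1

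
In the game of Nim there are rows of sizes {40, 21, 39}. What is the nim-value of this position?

26

Nim-sum: 40 ^ 21 ^ 39 = 26.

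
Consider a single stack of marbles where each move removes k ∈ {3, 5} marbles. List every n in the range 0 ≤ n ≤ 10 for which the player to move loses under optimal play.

Compute g(0), g(1), … for moves {3, 5}:
k:     0  1  2  3  4  5  6  7  8  9 10
g(k):  0  0  0  1  1  1  2  2  0  0  0
The P-positions (g = 0) in 0..10 are 0, 1, 2, 8, 9, 10.

0, 1, 2, 8, 9, 10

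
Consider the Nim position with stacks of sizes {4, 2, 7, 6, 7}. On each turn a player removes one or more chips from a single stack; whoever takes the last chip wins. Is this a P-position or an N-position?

Write each in binary and XOR column by column:
  100  (4)
  010  (2)
  111  (7)
  110  (6)
  111  (7)
  ---
  000  (0)
The nim-sum is 0, so this is a P-position: the player to move is in a losing position under optimal play.

P-position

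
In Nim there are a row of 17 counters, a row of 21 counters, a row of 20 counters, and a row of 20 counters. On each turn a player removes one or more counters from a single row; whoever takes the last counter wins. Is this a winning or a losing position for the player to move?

Compute the nim-sum pairwise:
17 ⊕ 21 = 4
4 ⊕ 20 = 16
16 ⊕ 20 = 4
The nim-sum is 4 ≠ 0, so this is an N-position: the player to move can win.

Winning position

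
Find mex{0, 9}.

1

0 is in the set but 1 is not, so the mex is 1.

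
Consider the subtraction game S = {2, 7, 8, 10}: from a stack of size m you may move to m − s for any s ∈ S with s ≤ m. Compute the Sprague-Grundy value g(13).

Compute g(0), g(1), … for moves {2, 7, 8, 10}:
g(0) = mex{} = 0
g(1) = mex{} = 0
g(2) = mex{0} = 1
g(3) = mex{0} = 1
g(4) = mex{1} = 0
g(5) = mex{1} = 0
g(6) = mex{0} = 1
g(7) = mex{0} = 1
g(8) = mex{0,1} = 2
g(9) = mex{0,1} = 2
g(10) = mex{0,1,2} = 3
g(11) = mex{0,1,2} = 3
g(12) = mex{0,1,3} = 2
g(13) = mex{0,1,3} = 2
So g(13) = 2.

2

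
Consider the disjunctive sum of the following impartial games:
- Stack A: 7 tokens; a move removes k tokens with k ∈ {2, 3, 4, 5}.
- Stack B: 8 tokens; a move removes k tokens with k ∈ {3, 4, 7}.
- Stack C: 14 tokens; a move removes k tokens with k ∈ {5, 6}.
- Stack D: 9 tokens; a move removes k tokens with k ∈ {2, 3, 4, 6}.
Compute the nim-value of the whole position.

2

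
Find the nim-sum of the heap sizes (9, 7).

Nim-sum: 9 XOR 7 = 14.

14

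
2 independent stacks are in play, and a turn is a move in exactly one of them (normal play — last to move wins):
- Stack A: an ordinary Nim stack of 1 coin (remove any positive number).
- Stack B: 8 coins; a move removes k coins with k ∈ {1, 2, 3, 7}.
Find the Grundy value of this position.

1

Stack A is a plain Nim stack of size 1, so its Grundy value is 1.
Grundy values for stack B (subtraction set {1, 2, 3, 7}):
k:     0  1  2  3  4  5  6  7  8
g(k):  0  1  2  3  0  1  2  3  0
So g(8) = 0.
By the Sprague-Grundy theorem, the Grundy value of a sum of independent games is the XOR of the component values.
Combined value = 1 XOR 0 = 1.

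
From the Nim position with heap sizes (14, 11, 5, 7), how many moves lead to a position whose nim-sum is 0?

3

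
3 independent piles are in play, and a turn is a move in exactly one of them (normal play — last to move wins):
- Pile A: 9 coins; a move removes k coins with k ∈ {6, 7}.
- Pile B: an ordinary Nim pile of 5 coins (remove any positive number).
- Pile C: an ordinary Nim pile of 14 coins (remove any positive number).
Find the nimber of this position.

Build the Grundy sequence for pile A with g(k) = mex{g(k−s) : s ∈ {6, 7}, s ≤ k}:
g(0) = mex{} = 0
g(1) = mex{} = 0
g(2) = mex{} = 0
g(3) = mex{} = 0
g(4) = mex{} = 0
g(5) = mex{} = 0
g(6) = mex{0} = 1
g(7) = mex{0} = 1
g(8) = mex{0} = 1
g(9) = mex{0} = 1
So g(9) = 1.
Pile B is a plain Nim pile of size 5, so its Grundy value is 5.
Pile C is a plain Nim pile of size 14, so its Grundy value is 14.
The value of a disjunctive sum is the nim-sum of the parts.
Combined value = 1 XOR 5 XOR 14 = 10.

10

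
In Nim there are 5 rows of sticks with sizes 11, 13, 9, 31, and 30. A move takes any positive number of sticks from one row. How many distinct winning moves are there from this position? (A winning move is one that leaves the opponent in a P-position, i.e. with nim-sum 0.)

Compute the nim-sum pairwise:
11 ^ 13 = 6
6 ^ 9 = 15
15 ^ 31 = 16
16 ^ 30 = 14
The overall nim-sum is X = 14. A row of size p has a winning move iff p XOR X < p (reduce it to p XOR X).
  11: 11 XOR 14 = 5 < 11 — winning move (to 5).
  13: 13 XOR 14 = 3 < 13 — winning move (to 3).
  9: 9 XOR 14 = 7 < 9 — winning move (to 7).
  31: 31 XOR 14 = 17 < 31 — winning move (to 17).
  30: 30 XOR 14 = 16 < 30 — winning move (to 16).
That gives 5 winning moves.

5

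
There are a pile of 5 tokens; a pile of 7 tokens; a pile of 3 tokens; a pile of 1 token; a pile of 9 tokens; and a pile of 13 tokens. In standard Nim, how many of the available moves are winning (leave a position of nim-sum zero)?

3

Compute the nim-sum pairwise:
5 ^ 7 = 2
2 ^ 3 = 1
1 ^ 1 = 0
0 ^ 9 = 9
9 ^ 13 = 4
The overall nim-sum is X = 4. A pile of size p has a winning move iff p XOR X < p (reduce it to p XOR X).
  5: 5 XOR 4 = 1 < 5 — winning move (to 1).
  7: 7 XOR 4 = 3 < 7 — winning move (to 3).
  3: 3 XOR 4 = 7 ≥ 3 — no move.
  1: 1 XOR 4 = 5 ≥ 1 — no move.
  9: 9 XOR 4 = 13 ≥ 9 — no move.
  13: 13 XOR 4 = 9 < 13 — winning move (to 9).
That gives 3 winning moves.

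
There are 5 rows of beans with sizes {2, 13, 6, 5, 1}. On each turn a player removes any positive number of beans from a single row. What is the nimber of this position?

13

Bitwise XOR of the heap sizes:
  0010  (2)
  1101  (13)
  0110  (6)
  0101  (5)
  0001  (1)
  ----
  1101  (13)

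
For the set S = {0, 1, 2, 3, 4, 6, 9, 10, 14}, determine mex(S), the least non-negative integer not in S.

5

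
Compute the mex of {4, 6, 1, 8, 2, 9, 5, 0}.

3

The values 0, 1, 2 are all present; 3 is the first non-negative integer missing from the set.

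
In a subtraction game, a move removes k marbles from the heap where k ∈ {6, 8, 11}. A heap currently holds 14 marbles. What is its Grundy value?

Compute g(0), g(1), … for moves {6, 8, 11}:
k:     0  1  2  3  4  5  6  7  8  9 10 11 12 13 14
g(k):  0  0  0  0  0  0  1  1  1  1  1  1  2  2  2
So g(14) = 2.

2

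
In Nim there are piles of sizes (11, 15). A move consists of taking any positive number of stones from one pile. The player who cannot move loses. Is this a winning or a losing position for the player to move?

Winning position

Nim-sum: 11 XOR 15 = 4.
The nim-sum is 4 ≠ 0, so this is an N-position: the player to move can win.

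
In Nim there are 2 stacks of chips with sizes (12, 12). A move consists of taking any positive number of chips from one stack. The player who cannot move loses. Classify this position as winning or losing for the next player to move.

Write each in binary and XOR column by column:
  1100  (12)
  1100  (12)
  ----
  0000  (0)
The nim-sum is 0, so this is a P-position: the player to move is in a losing position under optimal play.

Losing position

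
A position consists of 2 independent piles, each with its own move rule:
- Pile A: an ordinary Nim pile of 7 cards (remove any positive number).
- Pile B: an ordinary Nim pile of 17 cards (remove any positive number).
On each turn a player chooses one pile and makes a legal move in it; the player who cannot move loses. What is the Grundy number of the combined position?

Pile A is a plain Nim pile of size 7, so its Grundy value is 7.
Pile B is a plain Nim pile of size 17, so its Grundy value is 17.
By the Sprague-Grundy theorem, the Grundy value of a sum of independent games is the XOR of the component values.
Combined value = 7 ⊕ 17 = 22.

22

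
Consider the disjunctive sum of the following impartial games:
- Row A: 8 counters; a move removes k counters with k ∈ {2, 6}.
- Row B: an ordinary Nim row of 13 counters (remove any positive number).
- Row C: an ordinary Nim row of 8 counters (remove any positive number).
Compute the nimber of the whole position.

5

Build the Grundy sequence for row A with g(k) = mex{g(k−s) : s ∈ {2, 6}, s ≤ k}:
g(0) = mex{} = 0
g(1) = mex{} = 0
g(2) = mex{0} = 1
g(3) = mex{0} = 1
g(4) = mex{1} = 0
g(5) = mex{1} = 0
g(6) = mex{0} = 1
g(7) = mex{0} = 1
g(8) = mex{1} = 0
So g(8) = 0.
Row B is a plain Nim row of size 13, so its Grundy value is 13.
Row C is a plain Nim row of size 8, so its Grundy value is 8.
By the Sprague-Grundy theorem, the Grundy value of a sum of independent games is the XOR of the component values.
Combined value = 0 ⊕ 13 ⊕ 8 = 5.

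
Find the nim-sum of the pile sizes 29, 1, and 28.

0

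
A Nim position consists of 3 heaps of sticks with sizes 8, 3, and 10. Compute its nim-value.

Write each in binary and XOR column by column:
  1000  (8)
  0011  (3)
  1010  (10)
  ----
  0001  (1)

1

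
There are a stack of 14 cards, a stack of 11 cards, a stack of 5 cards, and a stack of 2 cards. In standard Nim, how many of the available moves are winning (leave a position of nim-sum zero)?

Nim-sum: 14 ⊕ 11 ⊕ 5 ⊕ 2 = 2.
The overall nim-sum is X = 2. A stack of size p has a winning move iff p XOR X < p (reduce it to p XOR X).
  14: 14 XOR 2 = 12 < 14 — winning move (to 12).
  11: 11 XOR 2 = 9 < 11 — winning move (to 9).
  5: 5 XOR 2 = 7 ≥ 5 — no move.
  2: 2 XOR 2 = 0 < 2 — winning move (to 0).
That gives 3 winning moves.

3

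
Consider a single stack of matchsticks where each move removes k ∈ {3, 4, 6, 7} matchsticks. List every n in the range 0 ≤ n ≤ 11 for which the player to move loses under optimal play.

0, 1, 2, 10, 11

Build the Grundy sequence with g(k) = mex{g(k−s) : s ∈ {3, 4, 6, 7}, s ≤ k}:
g(0) = mex{} = 0
g(1) = mex{} = 0
g(2) = mex{} = 0
g(3) = mex{0} = 1
g(4) = mex{0} = 1
g(5) = mex{0} = 1
g(6) = mex{0,1} = 2
g(7) = mex{0,1} = 2
g(8) = mex{0,1} = 2
g(9) = mex{0,1,2} = 3
g(10) = mex{1,2} = 0
g(11) = mex{1,2} = 0
The P-positions (g = 0) in 0..11 are 0, 1, 2, 10, 11.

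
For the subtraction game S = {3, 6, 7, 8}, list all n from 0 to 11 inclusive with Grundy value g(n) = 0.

0, 1, 2, 11

Compute g(0), g(1), … for moves {3, 6, 7, 8}:
g(0) = mex{} = 0
g(1) = mex{} = 0
g(2) = mex{} = 0
g(3) = mex{0} = 1
g(4) = mex{0} = 1
g(5) = mex{0} = 1
g(6) = mex{0,1} = 2
g(7) = mex{0,1} = 2
g(8) = mex{0,1} = 2
g(9) = mex{0,1,2} = 3
g(10) = mex{0,1,2} = 3
g(11) = mex{1,2} = 0
The P-positions (g = 0) in 0..11 are 0, 1, 2, 11.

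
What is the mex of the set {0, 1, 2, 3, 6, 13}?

The values 0, 1, 2, 3 are all present; 4 is the first non-negative integer missing from the set.

4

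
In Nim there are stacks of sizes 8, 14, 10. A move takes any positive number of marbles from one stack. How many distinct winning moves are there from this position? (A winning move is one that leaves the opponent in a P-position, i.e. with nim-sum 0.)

3

Bitwise XOR of the heap sizes:
  1000  (8)
  1110  (14)
  1010  (10)
  ----
  1100  (12)
The overall nim-sum is X = 12. A stack of size p has a winning move iff p XOR X < p (reduce it to p XOR X).
  8: 8 XOR 12 = 4 < 8 — winning move (to 4).
  14: 14 XOR 12 = 2 < 14 — winning move (to 2).
  10: 10 XOR 12 = 6 < 10 — winning move (to 6).
That gives 3 winning moves.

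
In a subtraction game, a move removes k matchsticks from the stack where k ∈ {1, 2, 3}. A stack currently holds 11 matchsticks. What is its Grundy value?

Compute g(0), g(1), … for moves {1, 2, 3}:
k:     0  1  2  3  4  5  6  7  8  9 10 11
g(k):  0  1  2  3  0  1  2  3  0  1  2  3
So g(11) = 3.

3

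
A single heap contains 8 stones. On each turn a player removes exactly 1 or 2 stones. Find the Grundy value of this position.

Grundy values for subtraction set {1, 2}:
g(0) = mex{} = 0
g(1) = mex{0} = 1
g(2) = mex{0,1} = 2
g(3) = mex{1,2} = 0
g(4) = mex{0,2} = 1
g(5) = mex{0,1} = 2
g(6) = mex{1,2} = 0
g(7) = mex{0,2} = 1
g(8) = mex{0,1} = 2
So g(8) = 2.

2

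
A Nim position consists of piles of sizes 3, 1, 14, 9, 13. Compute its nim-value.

8

Compute the nim-sum pairwise:
3 XOR 1 = 2
2 XOR 14 = 12
12 XOR 9 = 5
5 XOR 13 = 8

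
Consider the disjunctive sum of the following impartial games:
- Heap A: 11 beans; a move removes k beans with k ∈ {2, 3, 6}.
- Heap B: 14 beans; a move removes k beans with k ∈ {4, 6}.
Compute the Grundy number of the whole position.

Grundy values for heap A (subtraction set {2, 3, 6}):
k:     0  1  2  3  4  5  6  7  8  9 10 11
g(k):  0  0  1  1  2  0  3  1  2  0  0  1
So g(11) = 1.
Build the Grundy sequence for heap B with g(k) = mex{g(k−s) : s ∈ {4, 6}, s ≤ k}:
k:     0  1  2  3  4  5  6  7  8  9 10 11 12 13 14
g(k):  0  0  0  0  1  1  1  1  2  2  0  0  0  0  1
So g(14) = 1.
By the Sprague-Grundy theorem, the Grundy value of a sum of independent games is the XOR of the component values.
Combined value = 1 XOR 1 = 0.

0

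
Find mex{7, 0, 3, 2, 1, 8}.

The values 0, 1, 2, 3 are all present; 4 is the first non-negative integer missing from the set.

4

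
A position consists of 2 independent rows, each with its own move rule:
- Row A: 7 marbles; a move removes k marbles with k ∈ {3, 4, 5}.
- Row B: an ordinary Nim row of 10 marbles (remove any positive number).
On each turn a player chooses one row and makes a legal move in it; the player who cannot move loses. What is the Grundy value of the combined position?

For row A, compute g(0), g(1), … with moves {3, 4, 5}:
g(0) = mex{} = 0
g(1) = mex{} = 0
g(2) = mex{} = 0
g(3) = mex{0} = 1
g(4) = mex{0} = 1
g(5) = mex{0} = 1
g(6) = mex{0,1} = 2
g(7) = mex{0,1} = 2
So g(7) = 2.
Row B is a plain Nim row of size 10, so its Grundy value is 10.
By the Sprague-Grundy theorem, the Grundy value of a sum of independent games is the XOR of the component values.
Combined value = 2 XOR 10 = 8.

8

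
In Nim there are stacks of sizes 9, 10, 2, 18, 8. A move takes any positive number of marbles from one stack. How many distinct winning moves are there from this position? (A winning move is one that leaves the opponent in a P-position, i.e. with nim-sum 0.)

1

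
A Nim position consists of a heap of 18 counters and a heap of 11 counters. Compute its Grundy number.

Nim-sum: 18 ^ 11 = 25.

25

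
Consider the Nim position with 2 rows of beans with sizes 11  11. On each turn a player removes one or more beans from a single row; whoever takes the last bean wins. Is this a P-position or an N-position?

P-position

Compute the nim-sum pairwise:
11 ⊕ 11 = 0
The nim-sum is 0, so this is a P-position: the player to move is in a losing position under optimal play.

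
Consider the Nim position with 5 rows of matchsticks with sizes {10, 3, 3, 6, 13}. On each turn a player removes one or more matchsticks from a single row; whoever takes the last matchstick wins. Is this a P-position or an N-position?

N-position

In binary:
  1010  (10)
  0011  (3)
  0011  (3)
  0110  (6)
  1101  (13)
  ----
  0001  (1)
The nim-sum is 1 ≠ 0, so this is an N-position: the player to move can win.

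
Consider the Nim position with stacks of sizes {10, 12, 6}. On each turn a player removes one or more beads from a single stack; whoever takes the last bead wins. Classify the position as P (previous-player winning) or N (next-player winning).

P-position

Nim-sum: 10 ^ 12 ^ 6 = 0.
The nim-sum is 0, so this is a P-position: the player to move is in a losing position under optimal play.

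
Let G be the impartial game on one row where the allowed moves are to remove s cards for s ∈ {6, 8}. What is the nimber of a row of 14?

0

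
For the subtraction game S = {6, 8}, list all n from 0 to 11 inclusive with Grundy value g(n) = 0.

Build the Grundy sequence with g(k) = mex{g(k−s) : s ∈ {6, 8}, s ≤ k}:
k:     0  1  2  3  4  5  6  7  8  9 10 11
g(k):  0  0  0  0  0  0  1  1  1  1  1  1
The P-positions (g = 0) in 0..11 are 0, 1, 2, 3, 4, 5.

0, 1, 2, 3, 4, 5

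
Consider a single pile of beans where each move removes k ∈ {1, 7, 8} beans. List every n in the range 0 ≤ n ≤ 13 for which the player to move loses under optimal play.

0, 2, 4, 6

Build the Grundy sequence with g(k) = mex{g(k−s) : s ∈ {1, 7, 8}, s ≤ k}:
g(0) = mex{} = 0
g(1) = mex{0} = 1
g(2) = mex{1} = 0
g(3) = mex{0} = 1
g(4) = mex{1} = 0
g(5) = mex{0} = 1
g(6) = mex{1} = 0
g(7) = mex{0} = 1
g(8) = mex{0,1} = 2
g(9) = mex{0,1,2} = 3
g(10) = mex{0,1,3} = 2
g(11) = mex{0,1,2} = 3
g(12) = mex{0,1,3} = 2
g(13) = mex{0,1,2} = 3
The P-positions (g = 0) in 0..13 are 0, 2, 4, 6.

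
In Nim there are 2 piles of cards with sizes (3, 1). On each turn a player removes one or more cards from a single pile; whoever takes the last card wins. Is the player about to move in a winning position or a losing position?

Nim-sum: 3 ^ 1 = 2.
The nim-sum is 2 ≠ 0, so this is an N-position: the player to move can win.

Winning position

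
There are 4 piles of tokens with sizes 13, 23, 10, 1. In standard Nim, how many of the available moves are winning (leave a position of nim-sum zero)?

Compute the nim-sum pairwise:
13 ⊕ 23 = 26
26 ⊕ 10 = 16
16 ⊕ 1 = 17
The overall nim-sum is X = 17. A pile of size p has a winning move iff p XOR X < p (reduce it to p XOR X).
  13: 13 XOR 17 = 28 ≥ 13 — no move.
  23: 23 XOR 17 = 6 < 23 — winning move (to 6).
  10: 10 XOR 17 = 27 ≥ 10 — no move.
  1: 1 XOR 17 = 16 ≥ 1 — no move.
That gives 1 winning move.

1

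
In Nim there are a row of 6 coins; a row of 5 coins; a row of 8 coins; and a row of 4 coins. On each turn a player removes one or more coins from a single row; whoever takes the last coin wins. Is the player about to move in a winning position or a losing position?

Winning position

Nim-sum: 6 ^ 5 ^ 8 ^ 4 = 15.
The nim-sum is 15 ≠ 0, so this is an N-position: the player to move can win.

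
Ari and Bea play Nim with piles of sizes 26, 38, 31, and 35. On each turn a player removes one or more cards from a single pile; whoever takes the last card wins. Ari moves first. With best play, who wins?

Bea wins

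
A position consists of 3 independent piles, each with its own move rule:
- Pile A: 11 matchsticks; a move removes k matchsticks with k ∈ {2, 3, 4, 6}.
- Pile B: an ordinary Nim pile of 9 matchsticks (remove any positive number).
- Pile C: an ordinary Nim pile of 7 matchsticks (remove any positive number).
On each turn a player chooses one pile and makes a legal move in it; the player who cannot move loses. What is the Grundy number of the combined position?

Grundy values for pile A (subtraction set {2, 3, 4, 6}):
k:     0  1  2  3  4  5  6  7  8  9 10 11
g(k):  0  0  1  1  2  2  3  3  0  0  1  1
So g(11) = 1.
Pile B is a plain Nim pile of size 9, so its Grundy value is 9.
Pile C is a plain Nim pile of size 7, so its Grundy value is 7.
The value of a disjunctive sum is the nim-sum of the parts.
Combined value = 1 ⊕ 9 ⊕ 7 = 15.

15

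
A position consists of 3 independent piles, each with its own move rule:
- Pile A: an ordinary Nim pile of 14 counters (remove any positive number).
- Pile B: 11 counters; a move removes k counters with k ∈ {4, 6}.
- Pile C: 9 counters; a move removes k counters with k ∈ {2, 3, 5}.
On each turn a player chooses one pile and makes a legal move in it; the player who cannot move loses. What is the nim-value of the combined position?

Pile A is a plain Nim pile of size 14, so its Grundy value is 14.
Build the Grundy sequence for pile B with g(k) = mex{g(k−s) : s ∈ {4, 6}, s ≤ k}:
k:     0  1  2  3  4  5  6  7  8  9 10 11
g(k):  0  0  0  0  1  1  1  1  2  2  0  0
So g(11) = 0.
For pile C, compute g(0), g(1), … with moves {2, 3, 5}:
g(0) = mex{} = 0
g(1) = mex{} = 0
g(2) = mex{0} = 1
g(3) = mex{0} = 1
g(4) = mex{0,1} = 2
g(5) = mex{0,1} = 2
g(6) = mex{0,1,2} = 3
g(7) = mex{1,2} = 0
g(8) = mex{1,2,3} = 0
g(9) = mex{0,2,3} = 1
So g(9) = 1.
The value of a disjunctive sum is the nim-sum of the parts.
Combined value = 14 XOR 0 XOR 1 = 15.

15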